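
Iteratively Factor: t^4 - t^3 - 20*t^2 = (t - 5)*(t^3 + 4*t^2) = (t - 5)*(t + 4)*(t^2) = t*(t - 5)*(t + 4)*(t)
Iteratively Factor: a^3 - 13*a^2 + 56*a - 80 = (a - 4)*(a^2 - 9*a + 20) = (a - 4)^2*(a - 5)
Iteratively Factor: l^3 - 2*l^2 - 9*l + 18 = (l - 3)*(l^2 + l - 6) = (l - 3)*(l - 2)*(l + 3)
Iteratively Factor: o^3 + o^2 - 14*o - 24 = (o + 3)*(o^2 - 2*o - 8) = (o - 4)*(o + 3)*(o + 2)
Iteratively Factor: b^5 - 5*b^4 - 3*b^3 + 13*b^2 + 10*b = (b)*(b^4 - 5*b^3 - 3*b^2 + 13*b + 10) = b*(b + 1)*(b^3 - 6*b^2 + 3*b + 10) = b*(b + 1)^2*(b^2 - 7*b + 10) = b*(b - 5)*(b + 1)^2*(b - 2)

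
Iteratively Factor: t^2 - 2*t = (t - 2)*(t)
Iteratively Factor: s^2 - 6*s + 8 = (s - 2)*(s - 4)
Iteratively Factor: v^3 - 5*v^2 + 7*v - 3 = (v - 1)*(v^2 - 4*v + 3) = (v - 1)^2*(v - 3)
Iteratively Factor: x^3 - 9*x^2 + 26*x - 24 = (x - 3)*(x^2 - 6*x + 8) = (x - 3)*(x - 2)*(x - 4)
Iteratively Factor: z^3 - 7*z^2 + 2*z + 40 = (z + 2)*(z^2 - 9*z + 20) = (z - 4)*(z + 2)*(z - 5)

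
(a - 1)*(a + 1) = a^2 - 1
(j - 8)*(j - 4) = j^2 - 12*j + 32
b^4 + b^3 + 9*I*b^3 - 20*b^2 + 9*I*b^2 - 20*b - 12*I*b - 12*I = (b + 1)*(b + I)*(b + 2*I)*(b + 6*I)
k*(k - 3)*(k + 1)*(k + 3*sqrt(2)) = k^4 - 2*k^3 + 3*sqrt(2)*k^3 - 6*sqrt(2)*k^2 - 3*k^2 - 9*sqrt(2)*k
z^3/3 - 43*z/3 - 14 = (z/3 + 1/3)*(z - 7)*(z + 6)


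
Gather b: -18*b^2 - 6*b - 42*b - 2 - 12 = -18*b^2 - 48*b - 14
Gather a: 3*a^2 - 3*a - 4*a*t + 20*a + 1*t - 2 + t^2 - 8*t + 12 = 3*a^2 + a*(17 - 4*t) + t^2 - 7*t + 10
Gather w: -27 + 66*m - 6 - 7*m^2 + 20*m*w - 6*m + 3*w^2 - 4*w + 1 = -7*m^2 + 60*m + 3*w^2 + w*(20*m - 4) - 32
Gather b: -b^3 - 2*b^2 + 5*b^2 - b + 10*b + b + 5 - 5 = -b^3 + 3*b^2 + 10*b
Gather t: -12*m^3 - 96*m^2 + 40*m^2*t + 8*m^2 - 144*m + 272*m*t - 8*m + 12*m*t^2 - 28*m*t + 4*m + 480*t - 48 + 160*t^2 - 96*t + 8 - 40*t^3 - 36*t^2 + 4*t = -12*m^3 - 88*m^2 - 148*m - 40*t^3 + t^2*(12*m + 124) + t*(40*m^2 + 244*m + 388) - 40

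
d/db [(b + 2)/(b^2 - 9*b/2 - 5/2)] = 2*(-2*b^2 - 8*b + 13)/(4*b^4 - 36*b^3 + 61*b^2 + 90*b + 25)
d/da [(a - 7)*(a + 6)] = 2*a - 1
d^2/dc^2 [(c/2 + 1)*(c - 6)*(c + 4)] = 3*c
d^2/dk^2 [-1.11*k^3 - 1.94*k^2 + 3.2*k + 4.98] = -6.66*k - 3.88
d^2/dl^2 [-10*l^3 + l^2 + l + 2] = 2 - 60*l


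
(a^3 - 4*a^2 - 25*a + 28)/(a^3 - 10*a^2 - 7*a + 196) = (a - 1)/(a - 7)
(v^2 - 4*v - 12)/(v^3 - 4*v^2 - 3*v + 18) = (v - 6)/(v^2 - 6*v + 9)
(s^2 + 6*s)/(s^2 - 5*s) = (s + 6)/(s - 5)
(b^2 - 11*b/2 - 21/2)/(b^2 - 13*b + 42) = (b + 3/2)/(b - 6)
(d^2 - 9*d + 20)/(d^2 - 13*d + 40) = (d - 4)/(d - 8)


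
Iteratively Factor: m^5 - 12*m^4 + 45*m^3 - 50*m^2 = (m - 2)*(m^4 - 10*m^3 + 25*m^2) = m*(m - 2)*(m^3 - 10*m^2 + 25*m) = m*(m - 5)*(m - 2)*(m^2 - 5*m) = m*(m - 5)^2*(m - 2)*(m)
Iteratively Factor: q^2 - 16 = (q - 4)*(q + 4)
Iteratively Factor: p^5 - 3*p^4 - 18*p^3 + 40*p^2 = (p)*(p^4 - 3*p^3 - 18*p^2 + 40*p) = p*(p - 5)*(p^3 + 2*p^2 - 8*p) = p*(p - 5)*(p - 2)*(p^2 + 4*p) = p^2*(p - 5)*(p - 2)*(p + 4)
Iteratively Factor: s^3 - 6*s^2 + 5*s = (s)*(s^2 - 6*s + 5) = s*(s - 1)*(s - 5)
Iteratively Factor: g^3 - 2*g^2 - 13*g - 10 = (g + 1)*(g^2 - 3*g - 10) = (g + 1)*(g + 2)*(g - 5)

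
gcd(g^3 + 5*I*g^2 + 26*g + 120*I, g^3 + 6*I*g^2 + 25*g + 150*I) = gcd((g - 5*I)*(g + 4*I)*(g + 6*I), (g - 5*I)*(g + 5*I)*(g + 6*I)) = g^2 + I*g + 30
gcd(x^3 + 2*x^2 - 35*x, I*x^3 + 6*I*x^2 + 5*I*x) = x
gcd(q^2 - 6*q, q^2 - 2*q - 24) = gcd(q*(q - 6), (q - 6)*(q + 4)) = q - 6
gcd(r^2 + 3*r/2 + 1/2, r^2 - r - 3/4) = r + 1/2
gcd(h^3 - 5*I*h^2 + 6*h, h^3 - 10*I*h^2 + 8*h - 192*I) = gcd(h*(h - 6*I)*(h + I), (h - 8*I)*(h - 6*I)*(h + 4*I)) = h - 6*I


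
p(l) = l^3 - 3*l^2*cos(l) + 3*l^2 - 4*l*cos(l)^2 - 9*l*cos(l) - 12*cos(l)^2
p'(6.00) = 32.52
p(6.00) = 135.26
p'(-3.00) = -3.83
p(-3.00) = 0.00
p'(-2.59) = -0.75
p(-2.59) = -1.15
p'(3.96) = 58.74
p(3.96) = 152.65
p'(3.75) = 69.76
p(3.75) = 139.05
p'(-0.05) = -14.13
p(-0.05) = -11.32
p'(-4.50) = 52.05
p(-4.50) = -25.84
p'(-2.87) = -3.57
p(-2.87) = -0.49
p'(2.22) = 47.72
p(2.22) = 39.11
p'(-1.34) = 0.46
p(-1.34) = 4.16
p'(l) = 3*l^2*sin(l) + 3*l^2 + 8*l*sin(l)*cos(l) + 9*l*sin(l) - 6*l*cos(l) + 6*l + 24*sin(l)*cos(l) - 4*cos(l)^2 - 9*cos(l)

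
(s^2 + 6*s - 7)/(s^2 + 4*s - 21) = (s - 1)/(s - 3)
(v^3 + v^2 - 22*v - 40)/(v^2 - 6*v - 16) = (v^2 - v - 20)/(v - 8)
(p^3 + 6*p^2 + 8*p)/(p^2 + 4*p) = p + 2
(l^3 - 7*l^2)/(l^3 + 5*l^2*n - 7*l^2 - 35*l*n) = l/(l + 5*n)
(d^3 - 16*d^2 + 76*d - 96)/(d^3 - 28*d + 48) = (d^2 - 14*d + 48)/(d^2 + 2*d - 24)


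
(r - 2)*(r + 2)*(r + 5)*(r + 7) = r^4 + 12*r^3 + 31*r^2 - 48*r - 140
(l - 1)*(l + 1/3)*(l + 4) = l^3 + 10*l^2/3 - 3*l - 4/3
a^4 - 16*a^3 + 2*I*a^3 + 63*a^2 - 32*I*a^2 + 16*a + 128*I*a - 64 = (a - 8)^2*(a + I)^2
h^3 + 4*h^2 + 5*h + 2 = (h + 1)^2*(h + 2)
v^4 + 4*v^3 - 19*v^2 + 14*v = v*(v - 2)*(v - 1)*(v + 7)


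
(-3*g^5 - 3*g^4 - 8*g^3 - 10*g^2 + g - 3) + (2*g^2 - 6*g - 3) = -3*g^5 - 3*g^4 - 8*g^3 - 8*g^2 - 5*g - 6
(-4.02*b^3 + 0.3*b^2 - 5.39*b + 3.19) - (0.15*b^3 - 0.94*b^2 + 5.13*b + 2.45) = -4.17*b^3 + 1.24*b^2 - 10.52*b + 0.74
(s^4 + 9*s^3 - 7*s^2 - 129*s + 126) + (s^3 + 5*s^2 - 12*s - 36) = s^4 + 10*s^3 - 2*s^2 - 141*s + 90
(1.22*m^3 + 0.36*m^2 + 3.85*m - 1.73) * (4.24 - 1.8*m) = -2.196*m^4 + 4.5248*m^3 - 5.4036*m^2 + 19.438*m - 7.3352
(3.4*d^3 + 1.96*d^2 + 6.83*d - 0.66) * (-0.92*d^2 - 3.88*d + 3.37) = -3.128*d^5 - 14.9952*d^4 - 2.4304*d^3 - 19.288*d^2 + 25.5779*d - 2.2242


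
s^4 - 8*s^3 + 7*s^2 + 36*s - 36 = (s - 6)*(s - 3)*(s - 1)*(s + 2)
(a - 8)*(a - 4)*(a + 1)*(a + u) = a^4 + a^3*u - 11*a^3 - 11*a^2*u + 20*a^2 + 20*a*u + 32*a + 32*u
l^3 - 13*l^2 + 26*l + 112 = (l - 8)*(l - 7)*(l + 2)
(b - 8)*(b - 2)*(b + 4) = b^3 - 6*b^2 - 24*b + 64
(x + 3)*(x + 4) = x^2 + 7*x + 12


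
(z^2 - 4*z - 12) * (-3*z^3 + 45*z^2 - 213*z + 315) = -3*z^5 + 57*z^4 - 357*z^3 + 627*z^2 + 1296*z - 3780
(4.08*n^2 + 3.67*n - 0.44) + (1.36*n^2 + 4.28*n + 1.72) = 5.44*n^2 + 7.95*n + 1.28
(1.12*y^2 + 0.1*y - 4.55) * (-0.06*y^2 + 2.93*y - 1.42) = -0.0672*y^4 + 3.2756*y^3 - 1.0244*y^2 - 13.4735*y + 6.461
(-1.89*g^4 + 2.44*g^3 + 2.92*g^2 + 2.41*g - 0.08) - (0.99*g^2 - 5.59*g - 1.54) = -1.89*g^4 + 2.44*g^3 + 1.93*g^2 + 8.0*g + 1.46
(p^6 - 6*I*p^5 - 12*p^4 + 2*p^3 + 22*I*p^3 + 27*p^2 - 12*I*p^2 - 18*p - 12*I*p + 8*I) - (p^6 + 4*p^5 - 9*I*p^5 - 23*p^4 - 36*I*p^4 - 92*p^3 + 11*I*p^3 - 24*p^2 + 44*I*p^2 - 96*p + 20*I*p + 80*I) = -4*p^5 + 3*I*p^5 + 11*p^4 + 36*I*p^4 + 94*p^3 + 11*I*p^3 + 51*p^2 - 56*I*p^2 + 78*p - 32*I*p - 72*I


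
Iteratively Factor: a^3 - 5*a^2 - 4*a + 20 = (a + 2)*(a^2 - 7*a + 10) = (a - 2)*(a + 2)*(a - 5)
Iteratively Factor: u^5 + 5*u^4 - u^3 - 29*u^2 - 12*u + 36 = (u - 2)*(u^4 + 7*u^3 + 13*u^2 - 3*u - 18) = (u - 2)*(u + 3)*(u^3 + 4*u^2 + u - 6) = (u - 2)*(u - 1)*(u + 3)*(u^2 + 5*u + 6) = (u - 2)*(u - 1)*(u + 3)^2*(u + 2)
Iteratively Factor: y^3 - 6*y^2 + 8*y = (y - 4)*(y^2 - 2*y) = (y - 4)*(y - 2)*(y)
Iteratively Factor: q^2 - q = (q - 1)*(q)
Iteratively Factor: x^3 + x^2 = (x + 1)*(x^2) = x*(x + 1)*(x)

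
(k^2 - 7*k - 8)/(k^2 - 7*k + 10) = (k^2 - 7*k - 8)/(k^2 - 7*k + 10)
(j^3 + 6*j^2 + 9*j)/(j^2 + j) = (j^2 + 6*j + 9)/(j + 1)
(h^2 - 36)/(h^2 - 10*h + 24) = (h + 6)/(h - 4)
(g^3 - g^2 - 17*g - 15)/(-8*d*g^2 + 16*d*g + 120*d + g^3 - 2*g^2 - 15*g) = (-g - 1)/(8*d - g)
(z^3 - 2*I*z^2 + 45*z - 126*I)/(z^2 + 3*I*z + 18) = (z^2 + I*z + 42)/(z + 6*I)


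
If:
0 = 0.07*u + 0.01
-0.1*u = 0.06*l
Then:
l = 0.24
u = -0.14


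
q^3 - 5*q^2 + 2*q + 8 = (q - 4)*(q - 2)*(q + 1)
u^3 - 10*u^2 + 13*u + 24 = (u - 8)*(u - 3)*(u + 1)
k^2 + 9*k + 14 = (k + 2)*(k + 7)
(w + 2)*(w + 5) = w^2 + 7*w + 10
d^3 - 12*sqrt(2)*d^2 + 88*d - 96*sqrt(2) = (d - 6*sqrt(2))*(d - 4*sqrt(2))*(d - 2*sqrt(2))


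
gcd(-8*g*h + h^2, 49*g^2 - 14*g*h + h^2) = 1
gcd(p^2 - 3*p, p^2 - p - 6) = p - 3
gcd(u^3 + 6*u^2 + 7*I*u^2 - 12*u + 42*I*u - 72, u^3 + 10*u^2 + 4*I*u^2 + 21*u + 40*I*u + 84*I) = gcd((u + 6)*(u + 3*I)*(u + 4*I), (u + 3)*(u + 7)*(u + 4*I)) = u + 4*I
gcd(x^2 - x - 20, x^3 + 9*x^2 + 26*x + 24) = x + 4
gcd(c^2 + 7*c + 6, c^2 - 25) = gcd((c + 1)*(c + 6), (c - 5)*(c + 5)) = 1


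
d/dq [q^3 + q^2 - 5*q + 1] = 3*q^2 + 2*q - 5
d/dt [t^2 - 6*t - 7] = 2*t - 6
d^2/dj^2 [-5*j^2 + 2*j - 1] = -10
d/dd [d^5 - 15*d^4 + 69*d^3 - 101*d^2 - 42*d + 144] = 5*d^4 - 60*d^3 + 207*d^2 - 202*d - 42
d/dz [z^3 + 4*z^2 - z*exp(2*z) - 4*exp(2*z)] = 3*z^2 - 2*z*exp(2*z) + 8*z - 9*exp(2*z)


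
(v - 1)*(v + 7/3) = v^2 + 4*v/3 - 7/3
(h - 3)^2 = h^2 - 6*h + 9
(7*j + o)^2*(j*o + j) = 49*j^3*o + 49*j^3 + 14*j^2*o^2 + 14*j^2*o + j*o^3 + j*o^2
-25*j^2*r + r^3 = r*(-5*j + r)*(5*j + r)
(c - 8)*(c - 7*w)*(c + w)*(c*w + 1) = c^4*w - 6*c^3*w^2 - 8*c^3*w + c^3 - 7*c^2*w^3 + 48*c^2*w^2 - 6*c^2*w - 8*c^2 + 56*c*w^3 - 7*c*w^2 + 48*c*w + 56*w^2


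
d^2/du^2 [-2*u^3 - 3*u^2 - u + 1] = -12*u - 6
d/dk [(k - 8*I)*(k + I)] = 2*k - 7*I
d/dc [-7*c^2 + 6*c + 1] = 6 - 14*c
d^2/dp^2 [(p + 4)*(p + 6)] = 2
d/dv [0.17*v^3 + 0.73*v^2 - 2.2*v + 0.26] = 0.51*v^2 + 1.46*v - 2.2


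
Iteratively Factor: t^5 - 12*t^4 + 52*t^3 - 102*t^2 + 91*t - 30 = (t - 1)*(t^4 - 11*t^3 + 41*t^2 - 61*t + 30) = (t - 1)^2*(t^3 - 10*t^2 + 31*t - 30) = (t - 3)*(t - 1)^2*(t^2 - 7*t + 10) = (t - 5)*(t - 3)*(t - 1)^2*(t - 2)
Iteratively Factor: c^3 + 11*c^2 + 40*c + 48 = (c + 4)*(c^2 + 7*c + 12) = (c + 3)*(c + 4)*(c + 4)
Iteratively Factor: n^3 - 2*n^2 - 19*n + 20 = (n - 1)*(n^2 - n - 20) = (n - 5)*(n - 1)*(n + 4)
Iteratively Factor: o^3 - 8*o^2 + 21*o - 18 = (o - 3)*(o^2 - 5*o + 6) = (o - 3)^2*(o - 2)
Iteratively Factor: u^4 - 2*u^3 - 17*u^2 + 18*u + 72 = (u + 3)*(u^3 - 5*u^2 - 2*u + 24) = (u - 4)*(u + 3)*(u^2 - u - 6) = (u - 4)*(u - 3)*(u + 3)*(u + 2)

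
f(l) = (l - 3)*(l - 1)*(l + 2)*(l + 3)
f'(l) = (l - 3)*(l - 1)*(l + 2) + (l - 3)*(l - 1)*(l + 3) + (l - 3)*(l + 2)*(l + 3) + (l - 1)*(l + 2)*(l + 3) = 4*l^3 + 3*l^2 - 22*l - 9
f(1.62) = -14.31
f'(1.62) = -19.76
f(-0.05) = 18.42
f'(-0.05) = -7.89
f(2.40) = -19.96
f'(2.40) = 10.78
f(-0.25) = 19.55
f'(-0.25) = -3.38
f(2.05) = -20.40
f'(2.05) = -7.03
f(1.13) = -3.14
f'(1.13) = -24.26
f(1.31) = -7.47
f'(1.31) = -23.68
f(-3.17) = 5.12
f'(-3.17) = -36.53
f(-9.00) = 5040.00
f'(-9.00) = -2484.00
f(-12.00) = 17550.00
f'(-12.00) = -6225.00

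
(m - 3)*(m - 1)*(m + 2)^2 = m^4 - 9*m^2 - 4*m + 12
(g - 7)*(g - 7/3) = g^2 - 28*g/3 + 49/3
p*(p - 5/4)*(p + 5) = p^3 + 15*p^2/4 - 25*p/4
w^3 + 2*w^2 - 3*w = w*(w - 1)*(w + 3)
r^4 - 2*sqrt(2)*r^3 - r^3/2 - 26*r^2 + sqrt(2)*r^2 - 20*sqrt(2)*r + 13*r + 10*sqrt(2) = (r - 1/2)*(r - 5*sqrt(2))*(r + sqrt(2))*(r + 2*sqrt(2))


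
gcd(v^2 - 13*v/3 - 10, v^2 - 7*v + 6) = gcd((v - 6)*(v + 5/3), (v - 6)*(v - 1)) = v - 6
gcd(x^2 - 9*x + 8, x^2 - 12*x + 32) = x - 8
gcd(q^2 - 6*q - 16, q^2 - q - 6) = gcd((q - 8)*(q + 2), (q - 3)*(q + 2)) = q + 2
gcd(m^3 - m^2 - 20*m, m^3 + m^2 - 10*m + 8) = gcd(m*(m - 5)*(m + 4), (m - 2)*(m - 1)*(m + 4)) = m + 4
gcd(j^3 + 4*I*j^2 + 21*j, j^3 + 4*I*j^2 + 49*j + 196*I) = j + 7*I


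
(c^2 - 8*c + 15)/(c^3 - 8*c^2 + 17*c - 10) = (c - 3)/(c^2 - 3*c + 2)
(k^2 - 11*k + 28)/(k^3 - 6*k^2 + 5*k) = (k^2 - 11*k + 28)/(k*(k^2 - 6*k + 5))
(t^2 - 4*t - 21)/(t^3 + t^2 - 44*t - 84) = (t + 3)/(t^2 + 8*t + 12)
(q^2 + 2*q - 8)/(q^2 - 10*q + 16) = (q + 4)/(q - 8)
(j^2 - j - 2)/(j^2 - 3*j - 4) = (j - 2)/(j - 4)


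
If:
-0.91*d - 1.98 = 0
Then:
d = -2.18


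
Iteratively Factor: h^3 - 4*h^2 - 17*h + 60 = (h - 5)*(h^2 + h - 12) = (h - 5)*(h - 3)*(h + 4)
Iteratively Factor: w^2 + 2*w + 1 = (w + 1)*(w + 1)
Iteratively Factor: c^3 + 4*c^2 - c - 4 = (c - 1)*(c^2 + 5*c + 4) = (c - 1)*(c + 1)*(c + 4)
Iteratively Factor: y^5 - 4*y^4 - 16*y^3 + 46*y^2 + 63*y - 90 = (y + 3)*(y^4 - 7*y^3 + 5*y^2 + 31*y - 30) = (y - 1)*(y + 3)*(y^3 - 6*y^2 - y + 30) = (y - 5)*(y - 1)*(y + 3)*(y^2 - y - 6) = (y - 5)*(y - 3)*(y - 1)*(y + 3)*(y + 2)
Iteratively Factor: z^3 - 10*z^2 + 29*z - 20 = (z - 4)*(z^2 - 6*z + 5) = (z - 4)*(z - 1)*(z - 5)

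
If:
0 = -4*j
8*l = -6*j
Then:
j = 0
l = 0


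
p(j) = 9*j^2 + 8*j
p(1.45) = 30.52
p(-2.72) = 44.83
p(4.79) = 244.82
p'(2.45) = 52.10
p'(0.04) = 8.72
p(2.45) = 73.62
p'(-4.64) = -75.52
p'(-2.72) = -40.96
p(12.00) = 1392.00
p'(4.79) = 94.22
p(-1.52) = 8.63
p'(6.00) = 116.00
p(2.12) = 57.41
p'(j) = 18*j + 8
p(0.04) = 0.33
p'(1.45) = 34.10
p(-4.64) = 156.65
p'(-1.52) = -19.36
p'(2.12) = 46.16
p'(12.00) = 224.00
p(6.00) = 372.00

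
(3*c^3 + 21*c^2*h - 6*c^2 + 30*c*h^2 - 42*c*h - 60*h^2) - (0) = 3*c^3 + 21*c^2*h - 6*c^2 + 30*c*h^2 - 42*c*h - 60*h^2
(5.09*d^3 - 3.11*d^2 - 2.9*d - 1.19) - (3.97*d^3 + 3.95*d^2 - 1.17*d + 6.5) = 1.12*d^3 - 7.06*d^2 - 1.73*d - 7.69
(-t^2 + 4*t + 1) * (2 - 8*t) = 8*t^3 - 34*t^2 + 2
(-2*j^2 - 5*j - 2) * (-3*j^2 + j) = 6*j^4 + 13*j^3 + j^2 - 2*j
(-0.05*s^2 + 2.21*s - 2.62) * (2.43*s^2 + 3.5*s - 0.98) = -0.1215*s^4 + 5.1953*s^3 + 1.4174*s^2 - 11.3358*s + 2.5676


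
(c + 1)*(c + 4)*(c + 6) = c^3 + 11*c^2 + 34*c + 24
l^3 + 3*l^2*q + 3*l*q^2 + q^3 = (l + q)^3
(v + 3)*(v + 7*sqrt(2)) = v^2 + 3*v + 7*sqrt(2)*v + 21*sqrt(2)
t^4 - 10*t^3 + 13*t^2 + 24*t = t*(t - 8)*(t - 3)*(t + 1)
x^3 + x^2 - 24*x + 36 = (x - 3)*(x - 2)*(x + 6)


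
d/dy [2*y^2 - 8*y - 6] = 4*y - 8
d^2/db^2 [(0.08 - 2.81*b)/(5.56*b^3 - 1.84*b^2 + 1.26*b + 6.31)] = (-521.203296*b^5 + 202.1616*b^4 + 7.24948799999999*b^3 + 1188.006768*b^2 - 213.704304*b + 46.794052)/(171.879616*b^9 - 170.643072*b^8 + 173.325216*b^7 + 501.62312*b^6 - 348.044208*b^5 + 320.557872*b^4 + 578.3583*b^3 - 189.731604*b^2 + 150.504858*b + 251.239591)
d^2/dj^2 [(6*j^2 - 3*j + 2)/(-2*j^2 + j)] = 4*(-12*j^2 + 6*j - 1)/(j^3*(8*j^3 - 12*j^2 + 6*j - 1))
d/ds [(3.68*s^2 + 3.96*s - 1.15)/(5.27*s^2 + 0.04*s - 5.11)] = (-20.722*s^2 - 25.4886*s - 20.1896)/(27.7729*s^4 + 0.4216*s^3 - 53.8578*s^2 - 0.4088*s + 26.1121)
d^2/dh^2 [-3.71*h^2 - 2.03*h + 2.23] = -7.42000000000000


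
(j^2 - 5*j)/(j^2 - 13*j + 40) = j/(j - 8)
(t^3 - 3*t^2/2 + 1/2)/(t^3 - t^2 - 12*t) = (-2*t^3 + 3*t^2 - 1)/(2*t*(-t^2 + t + 12))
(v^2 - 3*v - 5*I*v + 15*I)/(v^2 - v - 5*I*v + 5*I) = (v - 3)/(v - 1)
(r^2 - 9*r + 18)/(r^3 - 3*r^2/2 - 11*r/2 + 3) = 2*(r - 6)/(2*r^2 + 3*r - 2)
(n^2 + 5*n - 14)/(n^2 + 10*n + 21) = (n - 2)/(n + 3)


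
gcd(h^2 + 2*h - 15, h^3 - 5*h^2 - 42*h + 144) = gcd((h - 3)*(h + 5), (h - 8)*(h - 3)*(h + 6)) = h - 3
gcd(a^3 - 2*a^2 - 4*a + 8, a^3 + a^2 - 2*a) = a + 2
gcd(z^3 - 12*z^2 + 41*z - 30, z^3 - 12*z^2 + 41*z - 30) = z^3 - 12*z^2 + 41*z - 30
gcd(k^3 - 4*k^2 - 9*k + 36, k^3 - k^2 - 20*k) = 1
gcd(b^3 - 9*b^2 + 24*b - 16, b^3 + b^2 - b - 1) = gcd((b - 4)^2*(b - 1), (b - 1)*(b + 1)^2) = b - 1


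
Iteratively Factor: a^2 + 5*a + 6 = (a + 3)*(a + 2)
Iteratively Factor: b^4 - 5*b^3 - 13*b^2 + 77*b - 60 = (b - 3)*(b^3 - 2*b^2 - 19*b + 20) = (b - 3)*(b + 4)*(b^2 - 6*b + 5) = (b - 3)*(b - 1)*(b + 4)*(b - 5)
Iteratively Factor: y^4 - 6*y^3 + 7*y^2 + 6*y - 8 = (y + 1)*(y^3 - 7*y^2 + 14*y - 8) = (y - 4)*(y + 1)*(y^2 - 3*y + 2) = (y - 4)*(y - 1)*(y + 1)*(y - 2)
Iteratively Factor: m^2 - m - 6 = (m + 2)*(m - 3)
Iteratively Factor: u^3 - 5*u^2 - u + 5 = (u + 1)*(u^2 - 6*u + 5) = (u - 5)*(u + 1)*(u - 1)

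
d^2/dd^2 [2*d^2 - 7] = 4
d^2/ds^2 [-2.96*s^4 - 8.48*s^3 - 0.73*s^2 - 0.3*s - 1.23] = -35.52*s^2 - 50.88*s - 1.46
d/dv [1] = 0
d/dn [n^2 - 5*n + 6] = 2*n - 5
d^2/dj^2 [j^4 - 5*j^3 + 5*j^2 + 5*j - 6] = 12*j^2 - 30*j + 10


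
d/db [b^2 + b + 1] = 2*b + 1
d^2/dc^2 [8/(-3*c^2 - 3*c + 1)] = 48*(3*c^2 + 3*c - 3*(2*c + 1)^2 - 1)/(3*c^2 + 3*c - 1)^3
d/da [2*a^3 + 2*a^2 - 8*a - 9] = 6*a^2 + 4*a - 8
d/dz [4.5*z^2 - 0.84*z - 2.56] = 9.0*z - 0.84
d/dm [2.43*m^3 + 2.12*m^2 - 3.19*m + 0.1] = 7.29*m^2 + 4.24*m - 3.19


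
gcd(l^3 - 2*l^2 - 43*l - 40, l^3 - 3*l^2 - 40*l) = l^2 - 3*l - 40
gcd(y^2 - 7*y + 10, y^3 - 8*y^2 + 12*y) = y - 2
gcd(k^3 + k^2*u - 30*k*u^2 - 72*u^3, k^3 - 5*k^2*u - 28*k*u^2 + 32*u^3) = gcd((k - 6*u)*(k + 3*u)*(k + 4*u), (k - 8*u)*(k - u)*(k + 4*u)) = k + 4*u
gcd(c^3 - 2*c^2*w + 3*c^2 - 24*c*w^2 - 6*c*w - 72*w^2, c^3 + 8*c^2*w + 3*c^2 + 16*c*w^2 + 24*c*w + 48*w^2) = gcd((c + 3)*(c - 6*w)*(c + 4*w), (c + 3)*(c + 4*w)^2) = c^2 + 4*c*w + 3*c + 12*w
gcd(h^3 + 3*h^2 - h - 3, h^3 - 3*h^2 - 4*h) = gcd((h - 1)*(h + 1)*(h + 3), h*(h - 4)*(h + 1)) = h + 1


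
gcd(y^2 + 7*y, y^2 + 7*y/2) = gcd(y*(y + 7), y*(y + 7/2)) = y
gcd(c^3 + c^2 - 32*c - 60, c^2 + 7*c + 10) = c^2 + 7*c + 10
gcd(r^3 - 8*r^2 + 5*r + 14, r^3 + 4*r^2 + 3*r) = r + 1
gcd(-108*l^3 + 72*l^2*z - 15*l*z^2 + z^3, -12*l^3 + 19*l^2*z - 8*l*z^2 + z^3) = -3*l + z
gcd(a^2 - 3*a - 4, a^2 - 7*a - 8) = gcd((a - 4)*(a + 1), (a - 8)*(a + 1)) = a + 1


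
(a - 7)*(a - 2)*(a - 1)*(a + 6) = a^4 - 4*a^3 - 37*a^2 + 124*a - 84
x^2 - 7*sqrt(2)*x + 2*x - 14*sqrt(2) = (x + 2)*(x - 7*sqrt(2))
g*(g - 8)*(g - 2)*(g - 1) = g^4 - 11*g^3 + 26*g^2 - 16*g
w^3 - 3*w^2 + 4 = (w - 2)^2*(w + 1)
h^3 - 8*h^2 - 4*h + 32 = (h - 8)*(h - 2)*(h + 2)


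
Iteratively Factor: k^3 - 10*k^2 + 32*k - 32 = (k - 4)*(k^2 - 6*k + 8) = (k - 4)*(k - 2)*(k - 4)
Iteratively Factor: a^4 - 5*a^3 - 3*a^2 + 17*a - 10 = (a + 2)*(a^3 - 7*a^2 + 11*a - 5) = (a - 1)*(a + 2)*(a^2 - 6*a + 5) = (a - 5)*(a - 1)*(a + 2)*(a - 1)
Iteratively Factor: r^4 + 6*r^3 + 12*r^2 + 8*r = (r)*(r^3 + 6*r^2 + 12*r + 8) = r*(r + 2)*(r^2 + 4*r + 4) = r*(r + 2)^2*(r + 2)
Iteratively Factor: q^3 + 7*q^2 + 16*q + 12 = (q + 3)*(q^2 + 4*q + 4) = (q + 2)*(q + 3)*(q + 2)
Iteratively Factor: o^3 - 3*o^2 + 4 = (o - 2)*(o^2 - o - 2) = (o - 2)^2*(o + 1)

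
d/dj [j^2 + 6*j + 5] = 2*j + 6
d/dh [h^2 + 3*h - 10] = 2*h + 3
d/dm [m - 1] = 1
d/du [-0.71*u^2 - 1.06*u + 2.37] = -1.42*u - 1.06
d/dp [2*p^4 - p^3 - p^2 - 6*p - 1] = 8*p^3 - 3*p^2 - 2*p - 6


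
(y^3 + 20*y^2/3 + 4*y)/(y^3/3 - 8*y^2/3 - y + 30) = y*(3*y^2 + 20*y + 12)/(y^3 - 8*y^2 - 3*y + 90)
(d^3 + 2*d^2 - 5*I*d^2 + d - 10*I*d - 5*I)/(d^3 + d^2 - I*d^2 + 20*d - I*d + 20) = (d + 1)/(d + 4*I)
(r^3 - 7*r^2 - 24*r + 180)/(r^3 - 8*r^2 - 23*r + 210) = (r - 6)/(r - 7)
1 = 1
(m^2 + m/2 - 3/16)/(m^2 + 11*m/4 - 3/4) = (m + 3/4)/(m + 3)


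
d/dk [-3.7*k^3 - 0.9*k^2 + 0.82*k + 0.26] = -11.1*k^2 - 1.8*k + 0.82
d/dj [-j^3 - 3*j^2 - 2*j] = -3*j^2 - 6*j - 2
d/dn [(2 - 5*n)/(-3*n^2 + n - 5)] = (15*n^2 - 5*n - (5*n - 2)*(6*n - 1) + 25)/(3*n^2 - n + 5)^2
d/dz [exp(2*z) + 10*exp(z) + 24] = 2*(exp(z) + 5)*exp(z)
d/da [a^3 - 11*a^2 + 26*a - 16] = 3*a^2 - 22*a + 26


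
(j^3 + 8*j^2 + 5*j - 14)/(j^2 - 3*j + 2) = (j^2 + 9*j + 14)/(j - 2)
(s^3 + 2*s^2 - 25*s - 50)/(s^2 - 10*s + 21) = (s^3 + 2*s^2 - 25*s - 50)/(s^2 - 10*s + 21)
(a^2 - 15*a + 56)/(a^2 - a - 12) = (-a^2 + 15*a - 56)/(-a^2 + a + 12)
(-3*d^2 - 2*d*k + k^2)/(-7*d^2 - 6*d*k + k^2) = (3*d - k)/(7*d - k)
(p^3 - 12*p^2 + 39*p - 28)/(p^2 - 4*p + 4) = (p^3 - 12*p^2 + 39*p - 28)/(p^2 - 4*p + 4)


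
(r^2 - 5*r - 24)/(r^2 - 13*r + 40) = (r + 3)/(r - 5)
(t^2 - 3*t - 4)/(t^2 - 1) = (t - 4)/(t - 1)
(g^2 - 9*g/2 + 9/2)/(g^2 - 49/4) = 2*(2*g^2 - 9*g + 9)/(4*g^2 - 49)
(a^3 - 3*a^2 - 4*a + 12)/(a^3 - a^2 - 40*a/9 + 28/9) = 9*(a^2 - 5*a + 6)/(9*a^2 - 27*a + 14)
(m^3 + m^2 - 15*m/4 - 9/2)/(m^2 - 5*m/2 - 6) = (m^2 - m/2 - 3)/(m - 4)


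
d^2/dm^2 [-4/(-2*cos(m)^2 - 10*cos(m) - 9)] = 8*(-8*sin(m)^4 + 18*sin(m)^2 + 165*cos(m)/2 - 15*cos(3*m)/2 + 72)/(-2*sin(m)^2 + 10*cos(m) + 11)^3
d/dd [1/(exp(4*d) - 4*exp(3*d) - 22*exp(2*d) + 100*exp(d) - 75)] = 4*(-exp(3*d) + 3*exp(2*d) + 11*exp(d) - 25)*exp(d)/(-exp(4*d) + 4*exp(3*d) + 22*exp(2*d) - 100*exp(d) + 75)^2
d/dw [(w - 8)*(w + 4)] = 2*w - 4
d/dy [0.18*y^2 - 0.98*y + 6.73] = 0.36*y - 0.98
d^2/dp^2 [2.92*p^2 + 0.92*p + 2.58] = 5.84000000000000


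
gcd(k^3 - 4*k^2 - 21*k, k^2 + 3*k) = k^2 + 3*k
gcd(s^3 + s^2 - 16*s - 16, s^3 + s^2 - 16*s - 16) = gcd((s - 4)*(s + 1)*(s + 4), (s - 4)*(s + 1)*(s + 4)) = s^3 + s^2 - 16*s - 16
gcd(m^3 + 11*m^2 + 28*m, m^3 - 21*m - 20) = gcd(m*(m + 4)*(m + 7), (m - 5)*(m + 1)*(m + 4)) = m + 4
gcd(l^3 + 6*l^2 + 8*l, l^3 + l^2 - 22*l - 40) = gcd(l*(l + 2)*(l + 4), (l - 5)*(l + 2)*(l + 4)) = l^2 + 6*l + 8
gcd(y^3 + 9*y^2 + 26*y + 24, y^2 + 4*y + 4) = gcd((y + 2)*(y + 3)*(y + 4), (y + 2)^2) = y + 2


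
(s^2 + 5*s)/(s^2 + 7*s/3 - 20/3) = 3*s*(s + 5)/(3*s^2 + 7*s - 20)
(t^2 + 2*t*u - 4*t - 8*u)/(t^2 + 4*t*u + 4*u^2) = (t - 4)/(t + 2*u)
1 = 1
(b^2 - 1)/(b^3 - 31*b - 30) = (b - 1)/(b^2 - b - 30)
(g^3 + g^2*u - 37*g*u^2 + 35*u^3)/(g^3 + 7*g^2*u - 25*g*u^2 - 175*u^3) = (g - u)/(g + 5*u)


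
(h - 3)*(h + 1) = h^2 - 2*h - 3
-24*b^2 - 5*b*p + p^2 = (-8*b + p)*(3*b + p)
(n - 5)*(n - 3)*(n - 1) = n^3 - 9*n^2 + 23*n - 15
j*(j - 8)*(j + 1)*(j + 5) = j^4 - 2*j^3 - 43*j^2 - 40*j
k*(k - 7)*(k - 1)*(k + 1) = k^4 - 7*k^3 - k^2 + 7*k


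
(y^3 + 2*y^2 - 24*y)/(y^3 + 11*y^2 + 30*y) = (y - 4)/(y + 5)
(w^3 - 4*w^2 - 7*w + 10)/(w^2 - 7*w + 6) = (w^2 - 3*w - 10)/(w - 6)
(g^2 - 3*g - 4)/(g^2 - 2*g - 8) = (g + 1)/(g + 2)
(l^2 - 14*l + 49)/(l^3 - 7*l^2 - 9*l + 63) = (l - 7)/(l^2 - 9)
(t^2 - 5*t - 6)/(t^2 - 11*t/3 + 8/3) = 3*(t^2 - 5*t - 6)/(3*t^2 - 11*t + 8)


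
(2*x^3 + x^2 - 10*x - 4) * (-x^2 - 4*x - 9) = -2*x^5 - 9*x^4 - 12*x^3 + 35*x^2 + 106*x + 36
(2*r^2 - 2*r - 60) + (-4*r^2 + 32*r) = -2*r^2 + 30*r - 60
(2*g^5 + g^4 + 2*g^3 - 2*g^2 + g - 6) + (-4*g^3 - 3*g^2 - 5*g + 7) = 2*g^5 + g^4 - 2*g^3 - 5*g^2 - 4*g + 1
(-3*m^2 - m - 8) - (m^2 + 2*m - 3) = -4*m^2 - 3*m - 5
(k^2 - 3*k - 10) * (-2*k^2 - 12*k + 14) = -2*k^4 - 6*k^3 + 70*k^2 + 78*k - 140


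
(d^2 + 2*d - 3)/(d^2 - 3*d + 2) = (d + 3)/(d - 2)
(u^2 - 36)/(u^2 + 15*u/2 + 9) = 2*(u - 6)/(2*u + 3)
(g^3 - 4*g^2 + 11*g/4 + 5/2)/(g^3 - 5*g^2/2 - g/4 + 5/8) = 2*(g - 2)/(2*g - 1)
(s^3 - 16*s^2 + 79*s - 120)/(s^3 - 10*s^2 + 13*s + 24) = (s - 5)/(s + 1)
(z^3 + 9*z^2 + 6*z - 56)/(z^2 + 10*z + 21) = (z^2 + 2*z - 8)/(z + 3)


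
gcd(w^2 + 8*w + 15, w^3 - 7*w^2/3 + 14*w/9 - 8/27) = 1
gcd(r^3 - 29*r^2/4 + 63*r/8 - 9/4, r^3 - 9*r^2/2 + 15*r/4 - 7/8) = r - 1/2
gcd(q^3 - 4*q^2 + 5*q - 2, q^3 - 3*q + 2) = q^2 - 2*q + 1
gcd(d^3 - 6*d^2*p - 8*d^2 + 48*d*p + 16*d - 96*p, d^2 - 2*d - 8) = d - 4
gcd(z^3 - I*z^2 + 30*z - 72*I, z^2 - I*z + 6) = z - 3*I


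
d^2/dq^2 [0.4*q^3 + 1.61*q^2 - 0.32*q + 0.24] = 2.4*q + 3.22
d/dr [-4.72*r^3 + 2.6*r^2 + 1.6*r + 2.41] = -14.16*r^2 + 5.2*r + 1.6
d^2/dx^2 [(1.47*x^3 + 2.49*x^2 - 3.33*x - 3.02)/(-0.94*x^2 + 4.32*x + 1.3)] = (7.105427357601e-15*x^4 - 72.798144*x^3 - 51.778968*x^2 - 64.071936*x + 74.283016)/(0.830584*x^6 - 11.451456*x^5 + 49.181928*x^4 - 48.947328*x^3 - 68.01756*x^2 - 21.9024*x - 2.197)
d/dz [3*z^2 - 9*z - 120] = 6*z - 9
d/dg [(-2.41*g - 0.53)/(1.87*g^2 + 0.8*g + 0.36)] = (4.5067*g^2 + 1.9822*g - 0.4436)/(3.4969*g^4 + 2.992*g^3 + 1.9864*g^2 + 0.576*g + 0.1296)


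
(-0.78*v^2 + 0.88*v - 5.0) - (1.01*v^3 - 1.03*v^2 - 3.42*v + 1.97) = -1.01*v^3 + 0.25*v^2 + 4.3*v - 6.97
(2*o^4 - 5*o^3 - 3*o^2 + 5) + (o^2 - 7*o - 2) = 2*o^4 - 5*o^3 - 2*o^2 - 7*o + 3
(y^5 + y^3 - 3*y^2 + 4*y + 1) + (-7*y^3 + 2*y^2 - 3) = y^5 - 6*y^3 - y^2 + 4*y - 2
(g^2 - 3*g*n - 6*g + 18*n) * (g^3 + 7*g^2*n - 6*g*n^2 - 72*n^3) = g^5 + 4*g^4*n - 6*g^4 - 27*g^3*n^2 - 24*g^3*n - 54*g^2*n^3 + 162*g^2*n^2 + 216*g*n^4 + 324*g*n^3 - 1296*n^4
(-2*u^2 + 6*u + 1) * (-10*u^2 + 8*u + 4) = 20*u^4 - 76*u^3 + 30*u^2 + 32*u + 4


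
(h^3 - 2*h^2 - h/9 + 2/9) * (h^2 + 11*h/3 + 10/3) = h^5 + 5*h^4/3 - 37*h^3/9 - 185*h^2/27 + 4*h/9 + 20/27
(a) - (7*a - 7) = 7 - 6*a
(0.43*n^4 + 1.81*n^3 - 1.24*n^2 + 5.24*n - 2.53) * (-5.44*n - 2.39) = -2.3392*n^5 - 10.8741*n^4 + 2.4197*n^3 - 25.542*n^2 + 1.2396*n + 6.0467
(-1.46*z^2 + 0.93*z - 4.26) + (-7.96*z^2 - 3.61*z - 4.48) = -9.42*z^2 - 2.68*z - 8.74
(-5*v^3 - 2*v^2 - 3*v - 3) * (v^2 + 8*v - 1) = -5*v^5 - 42*v^4 - 14*v^3 - 25*v^2 - 21*v + 3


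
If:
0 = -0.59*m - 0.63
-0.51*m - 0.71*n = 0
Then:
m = -1.07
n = 0.77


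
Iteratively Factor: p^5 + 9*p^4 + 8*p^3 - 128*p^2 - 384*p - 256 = (p - 4)*(p^4 + 13*p^3 + 60*p^2 + 112*p + 64) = (p - 4)*(p + 4)*(p^3 + 9*p^2 + 24*p + 16) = (p - 4)*(p + 4)^2*(p^2 + 5*p + 4) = (p - 4)*(p + 4)^3*(p + 1)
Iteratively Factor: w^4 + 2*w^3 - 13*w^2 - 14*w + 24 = (w + 2)*(w^3 - 13*w + 12) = (w - 3)*(w + 2)*(w^2 + 3*w - 4) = (w - 3)*(w - 1)*(w + 2)*(w + 4)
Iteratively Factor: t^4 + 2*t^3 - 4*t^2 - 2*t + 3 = (t - 1)*(t^3 + 3*t^2 - t - 3) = (t - 1)*(t + 1)*(t^2 + 2*t - 3) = (t - 1)^2*(t + 1)*(t + 3)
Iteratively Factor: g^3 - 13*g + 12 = (g + 4)*(g^2 - 4*g + 3) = (g - 3)*(g + 4)*(g - 1)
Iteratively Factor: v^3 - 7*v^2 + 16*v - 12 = (v - 2)*(v^2 - 5*v + 6) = (v - 2)^2*(v - 3)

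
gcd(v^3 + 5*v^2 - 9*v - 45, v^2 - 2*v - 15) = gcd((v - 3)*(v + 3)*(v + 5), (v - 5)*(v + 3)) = v + 3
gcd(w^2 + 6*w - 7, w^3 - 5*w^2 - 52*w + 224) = w + 7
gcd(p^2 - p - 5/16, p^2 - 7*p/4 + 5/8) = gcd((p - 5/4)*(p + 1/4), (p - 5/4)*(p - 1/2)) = p - 5/4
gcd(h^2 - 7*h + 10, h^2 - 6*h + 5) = h - 5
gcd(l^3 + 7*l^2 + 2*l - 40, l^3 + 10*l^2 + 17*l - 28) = l + 4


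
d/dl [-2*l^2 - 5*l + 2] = -4*l - 5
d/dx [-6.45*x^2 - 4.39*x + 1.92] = -12.9*x - 4.39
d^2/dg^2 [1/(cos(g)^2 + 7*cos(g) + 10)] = (-4*sin(g)^4 + 11*sin(g)^2 + 385*cos(g)/4 - 21*cos(3*g)/4 + 71)/((cos(g) + 2)^3*(cos(g) + 5)^3)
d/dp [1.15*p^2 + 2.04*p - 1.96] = 2.3*p + 2.04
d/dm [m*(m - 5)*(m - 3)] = 3*m^2 - 16*m + 15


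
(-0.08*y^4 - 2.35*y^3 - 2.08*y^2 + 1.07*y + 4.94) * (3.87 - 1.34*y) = 0.1072*y^5 + 2.8394*y^4 - 6.3073*y^3 - 9.4834*y^2 - 2.4787*y + 19.1178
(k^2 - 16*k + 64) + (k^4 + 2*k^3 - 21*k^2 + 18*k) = k^4 + 2*k^3 - 20*k^2 + 2*k + 64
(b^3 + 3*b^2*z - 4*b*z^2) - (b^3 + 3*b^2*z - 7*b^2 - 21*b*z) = 7*b^2 - 4*b*z^2 + 21*b*z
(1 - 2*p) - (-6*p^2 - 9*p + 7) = 6*p^2 + 7*p - 6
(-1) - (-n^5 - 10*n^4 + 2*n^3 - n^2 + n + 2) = n^5 + 10*n^4 - 2*n^3 + n^2 - n - 3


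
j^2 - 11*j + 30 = (j - 6)*(j - 5)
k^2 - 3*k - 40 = (k - 8)*(k + 5)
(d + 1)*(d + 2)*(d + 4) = d^3 + 7*d^2 + 14*d + 8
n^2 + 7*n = n*(n + 7)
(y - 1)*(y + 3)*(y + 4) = y^3 + 6*y^2 + 5*y - 12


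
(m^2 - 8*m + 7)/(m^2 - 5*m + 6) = (m^2 - 8*m + 7)/(m^2 - 5*m + 6)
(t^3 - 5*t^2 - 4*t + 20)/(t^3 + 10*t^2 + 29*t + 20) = (t^3 - 5*t^2 - 4*t + 20)/(t^3 + 10*t^2 + 29*t + 20)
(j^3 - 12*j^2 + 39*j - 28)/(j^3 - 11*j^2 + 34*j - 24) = (j - 7)/(j - 6)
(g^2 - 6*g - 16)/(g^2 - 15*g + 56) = (g + 2)/(g - 7)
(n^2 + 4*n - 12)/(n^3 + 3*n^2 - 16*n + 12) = 1/(n - 1)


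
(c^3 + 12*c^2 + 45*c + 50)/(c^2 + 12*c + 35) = (c^2 + 7*c + 10)/(c + 7)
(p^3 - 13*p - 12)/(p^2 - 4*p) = p + 4 + 3/p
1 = 1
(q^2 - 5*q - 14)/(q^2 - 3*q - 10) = (q - 7)/(q - 5)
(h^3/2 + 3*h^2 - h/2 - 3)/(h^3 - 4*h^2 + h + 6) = (h^2 + 5*h - 6)/(2*(h^2 - 5*h + 6))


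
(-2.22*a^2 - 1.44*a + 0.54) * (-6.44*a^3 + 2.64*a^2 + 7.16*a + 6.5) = 14.2968*a^5 + 3.4128*a^4 - 23.1744*a^3 - 23.3148*a^2 - 5.4936*a + 3.51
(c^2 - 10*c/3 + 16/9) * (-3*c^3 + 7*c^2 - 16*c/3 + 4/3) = -3*c^5 + 17*c^4 - 34*c^3 + 284*c^2/9 - 376*c/27 + 64/27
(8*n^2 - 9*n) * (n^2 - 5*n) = 8*n^4 - 49*n^3 + 45*n^2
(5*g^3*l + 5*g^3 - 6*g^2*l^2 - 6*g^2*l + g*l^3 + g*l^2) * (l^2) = 5*g^3*l^3 + 5*g^3*l^2 - 6*g^2*l^4 - 6*g^2*l^3 + g*l^5 + g*l^4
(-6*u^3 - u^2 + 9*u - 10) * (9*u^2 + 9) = -54*u^5 - 9*u^4 + 27*u^3 - 99*u^2 + 81*u - 90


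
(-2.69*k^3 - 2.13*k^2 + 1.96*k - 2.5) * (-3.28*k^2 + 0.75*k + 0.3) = 8.8232*k^5 + 4.9689*k^4 - 8.8333*k^3 + 9.031*k^2 - 1.287*k - 0.75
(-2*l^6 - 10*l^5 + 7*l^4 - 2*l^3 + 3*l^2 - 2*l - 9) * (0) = 0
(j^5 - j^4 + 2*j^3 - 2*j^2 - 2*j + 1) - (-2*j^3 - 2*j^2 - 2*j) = j^5 - j^4 + 4*j^3 + 1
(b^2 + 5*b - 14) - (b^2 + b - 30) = 4*b + 16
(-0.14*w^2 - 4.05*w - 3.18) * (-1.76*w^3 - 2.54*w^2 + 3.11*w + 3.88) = 0.2464*w^5 + 7.4836*w^4 + 15.4484*w^3 - 5.0615*w^2 - 25.6038*w - 12.3384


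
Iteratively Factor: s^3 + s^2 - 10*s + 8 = (s + 4)*(s^2 - 3*s + 2) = (s - 2)*(s + 4)*(s - 1)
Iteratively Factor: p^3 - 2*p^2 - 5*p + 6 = (p - 1)*(p^2 - p - 6) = (p - 1)*(p + 2)*(p - 3)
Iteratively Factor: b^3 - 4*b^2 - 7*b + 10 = (b - 5)*(b^2 + b - 2) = (b - 5)*(b - 1)*(b + 2)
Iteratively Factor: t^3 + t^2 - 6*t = (t)*(t^2 + t - 6) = t*(t + 3)*(t - 2)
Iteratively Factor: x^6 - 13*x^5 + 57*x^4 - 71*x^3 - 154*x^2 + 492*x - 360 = (x - 3)*(x^5 - 10*x^4 + 27*x^3 + 10*x^2 - 124*x + 120) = (x - 3)*(x + 2)*(x^4 - 12*x^3 + 51*x^2 - 92*x + 60) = (x - 3)*(x - 2)*(x + 2)*(x^3 - 10*x^2 + 31*x - 30) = (x - 3)*(x - 2)^2*(x + 2)*(x^2 - 8*x + 15) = (x - 3)^2*(x - 2)^2*(x + 2)*(x - 5)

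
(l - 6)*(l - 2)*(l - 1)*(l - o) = l^4 - l^3*o - 9*l^3 + 9*l^2*o + 20*l^2 - 20*l*o - 12*l + 12*o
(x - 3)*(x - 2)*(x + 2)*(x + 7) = x^4 + 4*x^3 - 25*x^2 - 16*x + 84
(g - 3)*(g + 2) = g^2 - g - 6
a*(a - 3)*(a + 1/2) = a^3 - 5*a^2/2 - 3*a/2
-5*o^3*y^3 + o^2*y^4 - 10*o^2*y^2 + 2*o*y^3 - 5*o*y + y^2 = y*(-5*o + y)*(o*y + 1)^2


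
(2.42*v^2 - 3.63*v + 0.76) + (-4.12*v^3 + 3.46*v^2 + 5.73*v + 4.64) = -4.12*v^3 + 5.88*v^2 + 2.1*v + 5.4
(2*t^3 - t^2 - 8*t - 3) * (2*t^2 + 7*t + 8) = 4*t^5 + 12*t^4 - 7*t^3 - 70*t^2 - 85*t - 24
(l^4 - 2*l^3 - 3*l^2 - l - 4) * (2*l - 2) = 2*l^5 - 6*l^4 - 2*l^3 + 4*l^2 - 6*l + 8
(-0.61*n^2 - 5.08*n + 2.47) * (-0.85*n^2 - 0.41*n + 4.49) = 0.5185*n^4 + 4.5681*n^3 - 2.7556*n^2 - 23.8219*n + 11.0903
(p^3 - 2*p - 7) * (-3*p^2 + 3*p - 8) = -3*p^5 + 3*p^4 - 2*p^3 + 15*p^2 - 5*p + 56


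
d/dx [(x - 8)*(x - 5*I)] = 2*x - 8 - 5*I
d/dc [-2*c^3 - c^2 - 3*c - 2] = -6*c^2 - 2*c - 3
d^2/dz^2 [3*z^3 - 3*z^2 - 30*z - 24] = 18*z - 6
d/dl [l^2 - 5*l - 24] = 2*l - 5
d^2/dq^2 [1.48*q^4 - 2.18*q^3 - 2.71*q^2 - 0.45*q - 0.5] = 17.76*q^2 - 13.08*q - 5.42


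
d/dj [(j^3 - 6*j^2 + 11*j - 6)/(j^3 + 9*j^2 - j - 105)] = 3*(5*j^2 + 22*j - 43)/(j^4 + 24*j^3 + 214*j^2 + 840*j + 1225)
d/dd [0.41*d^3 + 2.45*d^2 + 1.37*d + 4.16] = 1.23*d^2 + 4.9*d + 1.37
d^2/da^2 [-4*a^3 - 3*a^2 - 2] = -24*a - 6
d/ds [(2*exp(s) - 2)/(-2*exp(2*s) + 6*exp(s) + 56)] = (-(1 - exp(s))*(2*exp(s) - 3) - exp(2*s) + 3*exp(s) + 28)*exp(s)/(-exp(2*s) + 3*exp(s) + 28)^2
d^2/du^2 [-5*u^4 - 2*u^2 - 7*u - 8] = -60*u^2 - 4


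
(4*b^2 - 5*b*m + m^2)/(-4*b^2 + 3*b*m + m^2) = (-4*b + m)/(4*b + m)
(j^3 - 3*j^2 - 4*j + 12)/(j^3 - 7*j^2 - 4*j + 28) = (j - 3)/(j - 7)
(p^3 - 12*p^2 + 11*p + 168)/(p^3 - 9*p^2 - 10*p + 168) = (p^2 - 5*p - 24)/(p^2 - 2*p - 24)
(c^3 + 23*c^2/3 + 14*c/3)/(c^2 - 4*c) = (3*c^2 + 23*c + 14)/(3*(c - 4))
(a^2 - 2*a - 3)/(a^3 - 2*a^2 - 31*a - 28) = (a - 3)/(a^2 - 3*a - 28)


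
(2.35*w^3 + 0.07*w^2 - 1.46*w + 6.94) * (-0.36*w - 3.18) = -0.846*w^4 - 7.4982*w^3 + 0.303*w^2 + 2.1444*w - 22.0692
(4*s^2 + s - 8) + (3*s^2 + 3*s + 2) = 7*s^2 + 4*s - 6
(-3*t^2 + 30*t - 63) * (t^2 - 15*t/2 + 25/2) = -3*t^4 + 105*t^3/2 - 651*t^2/2 + 1695*t/2 - 1575/2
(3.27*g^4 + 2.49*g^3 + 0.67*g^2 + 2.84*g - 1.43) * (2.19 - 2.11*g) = -6.8997*g^5 + 1.9074*g^4 + 4.0394*g^3 - 4.5251*g^2 + 9.2369*g - 3.1317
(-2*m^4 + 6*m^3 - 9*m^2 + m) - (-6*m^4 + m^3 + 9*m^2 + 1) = 4*m^4 + 5*m^3 - 18*m^2 + m - 1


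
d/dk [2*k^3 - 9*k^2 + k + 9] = 6*k^2 - 18*k + 1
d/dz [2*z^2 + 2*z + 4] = 4*z + 2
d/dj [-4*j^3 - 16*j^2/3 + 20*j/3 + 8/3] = -12*j^2 - 32*j/3 + 20/3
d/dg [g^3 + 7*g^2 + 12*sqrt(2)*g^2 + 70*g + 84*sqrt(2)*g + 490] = 3*g^2 + 14*g + 24*sqrt(2)*g + 70 + 84*sqrt(2)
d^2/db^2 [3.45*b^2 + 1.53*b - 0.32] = 6.90000000000000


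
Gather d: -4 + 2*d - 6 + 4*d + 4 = 6*d - 6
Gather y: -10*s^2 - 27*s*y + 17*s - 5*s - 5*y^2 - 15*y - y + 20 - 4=-10*s^2 + 12*s - 5*y^2 + y*(-27*s - 16) + 16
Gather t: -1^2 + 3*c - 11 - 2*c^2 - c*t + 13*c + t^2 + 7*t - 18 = -2*c^2 + 16*c + t^2 + t*(7 - c) - 30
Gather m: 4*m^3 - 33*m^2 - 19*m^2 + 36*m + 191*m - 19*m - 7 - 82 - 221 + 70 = 4*m^3 - 52*m^2 + 208*m - 240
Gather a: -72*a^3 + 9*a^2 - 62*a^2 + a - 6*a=-72*a^3 - 53*a^2 - 5*a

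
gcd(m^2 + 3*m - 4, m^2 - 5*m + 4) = m - 1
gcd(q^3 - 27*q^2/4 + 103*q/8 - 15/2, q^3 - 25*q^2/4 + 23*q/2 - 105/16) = q^2 - 11*q/4 + 15/8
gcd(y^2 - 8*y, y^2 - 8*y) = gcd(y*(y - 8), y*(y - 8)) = y^2 - 8*y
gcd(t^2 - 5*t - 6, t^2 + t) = t + 1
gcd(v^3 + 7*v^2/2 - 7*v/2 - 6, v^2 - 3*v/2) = v - 3/2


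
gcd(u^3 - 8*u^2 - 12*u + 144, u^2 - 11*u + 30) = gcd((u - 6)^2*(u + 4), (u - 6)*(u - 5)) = u - 6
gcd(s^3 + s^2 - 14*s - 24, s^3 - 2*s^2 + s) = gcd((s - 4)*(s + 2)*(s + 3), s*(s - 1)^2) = 1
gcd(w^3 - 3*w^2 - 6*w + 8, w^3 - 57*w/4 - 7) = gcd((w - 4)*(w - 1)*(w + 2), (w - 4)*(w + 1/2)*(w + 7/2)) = w - 4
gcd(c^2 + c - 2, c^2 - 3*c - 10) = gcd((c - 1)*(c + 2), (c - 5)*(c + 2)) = c + 2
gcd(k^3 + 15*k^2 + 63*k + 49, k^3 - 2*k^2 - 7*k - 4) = k + 1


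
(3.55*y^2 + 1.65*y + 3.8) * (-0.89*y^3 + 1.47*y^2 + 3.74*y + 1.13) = -3.1595*y^5 + 3.75*y^4 + 12.3205*y^3 + 15.7685*y^2 + 16.0765*y + 4.294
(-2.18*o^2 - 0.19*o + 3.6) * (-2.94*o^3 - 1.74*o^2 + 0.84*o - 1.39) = 6.4092*o^5 + 4.3518*o^4 - 12.0846*o^3 - 3.3934*o^2 + 3.2881*o - 5.004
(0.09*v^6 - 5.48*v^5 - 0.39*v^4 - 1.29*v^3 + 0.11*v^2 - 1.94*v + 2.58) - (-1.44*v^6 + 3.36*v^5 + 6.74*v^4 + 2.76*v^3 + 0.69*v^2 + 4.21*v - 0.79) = 1.53*v^6 - 8.84*v^5 - 7.13*v^4 - 4.05*v^3 - 0.58*v^2 - 6.15*v + 3.37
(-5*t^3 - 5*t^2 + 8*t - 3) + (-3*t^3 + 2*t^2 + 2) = -8*t^3 - 3*t^2 + 8*t - 1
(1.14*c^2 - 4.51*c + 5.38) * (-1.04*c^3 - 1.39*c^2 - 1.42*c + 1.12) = -1.1856*c^5 + 3.1058*c^4 - 0.945100000000001*c^3 + 0.2028*c^2 - 12.6908*c + 6.0256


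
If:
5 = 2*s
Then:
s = 5/2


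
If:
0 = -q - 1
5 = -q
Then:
No Solution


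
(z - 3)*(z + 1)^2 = z^3 - z^2 - 5*z - 3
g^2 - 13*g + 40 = (g - 8)*(g - 5)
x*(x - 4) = x^2 - 4*x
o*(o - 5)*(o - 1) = o^3 - 6*o^2 + 5*o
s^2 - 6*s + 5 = (s - 5)*(s - 1)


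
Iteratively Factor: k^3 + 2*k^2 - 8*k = (k - 2)*(k^2 + 4*k) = (k - 2)*(k + 4)*(k)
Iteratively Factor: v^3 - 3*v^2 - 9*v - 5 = (v + 1)*(v^2 - 4*v - 5) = (v + 1)^2*(v - 5)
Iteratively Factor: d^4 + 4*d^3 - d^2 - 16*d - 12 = (d - 2)*(d^3 + 6*d^2 + 11*d + 6) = (d - 2)*(d + 1)*(d^2 + 5*d + 6) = (d - 2)*(d + 1)*(d + 3)*(d + 2)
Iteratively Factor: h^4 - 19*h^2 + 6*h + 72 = (h + 2)*(h^3 - 2*h^2 - 15*h + 36) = (h + 2)*(h + 4)*(h^2 - 6*h + 9) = (h - 3)*(h + 2)*(h + 4)*(h - 3)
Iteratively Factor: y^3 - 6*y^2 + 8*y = (y)*(y^2 - 6*y + 8) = y*(y - 4)*(y - 2)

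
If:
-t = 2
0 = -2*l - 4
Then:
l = -2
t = -2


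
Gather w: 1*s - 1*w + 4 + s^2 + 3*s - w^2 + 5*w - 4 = s^2 + 4*s - w^2 + 4*w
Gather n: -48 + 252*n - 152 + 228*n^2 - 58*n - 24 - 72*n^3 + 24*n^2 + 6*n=-72*n^3 + 252*n^2 + 200*n - 224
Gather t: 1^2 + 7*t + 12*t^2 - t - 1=12*t^2 + 6*t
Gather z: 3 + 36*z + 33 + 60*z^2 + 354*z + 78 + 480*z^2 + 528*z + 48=540*z^2 + 918*z + 162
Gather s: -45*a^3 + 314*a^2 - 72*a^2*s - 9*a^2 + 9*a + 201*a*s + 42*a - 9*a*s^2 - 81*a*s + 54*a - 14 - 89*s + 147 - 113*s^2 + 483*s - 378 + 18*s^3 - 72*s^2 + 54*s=-45*a^3 + 305*a^2 + 105*a + 18*s^3 + s^2*(-9*a - 185) + s*(-72*a^2 + 120*a + 448) - 245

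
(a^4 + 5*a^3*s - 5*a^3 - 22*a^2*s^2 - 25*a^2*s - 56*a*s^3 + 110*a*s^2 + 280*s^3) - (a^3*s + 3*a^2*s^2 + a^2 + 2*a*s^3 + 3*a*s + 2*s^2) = a^4 + 4*a^3*s - 5*a^3 - 25*a^2*s^2 - 25*a^2*s - a^2 - 58*a*s^3 + 110*a*s^2 - 3*a*s + 280*s^3 - 2*s^2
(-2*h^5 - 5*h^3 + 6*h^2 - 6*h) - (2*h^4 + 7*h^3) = -2*h^5 - 2*h^4 - 12*h^3 + 6*h^2 - 6*h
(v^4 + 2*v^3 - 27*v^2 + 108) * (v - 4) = v^5 - 2*v^4 - 35*v^3 + 108*v^2 + 108*v - 432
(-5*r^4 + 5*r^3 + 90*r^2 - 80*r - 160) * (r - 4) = -5*r^5 + 25*r^4 + 70*r^3 - 440*r^2 + 160*r + 640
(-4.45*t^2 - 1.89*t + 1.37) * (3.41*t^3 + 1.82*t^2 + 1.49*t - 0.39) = -15.1745*t^5 - 14.5439*t^4 - 5.3986*t^3 + 1.4128*t^2 + 2.7784*t - 0.5343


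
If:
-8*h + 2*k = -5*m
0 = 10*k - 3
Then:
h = 5*m/8 + 3/40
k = 3/10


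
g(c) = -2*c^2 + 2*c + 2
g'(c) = 2 - 4*c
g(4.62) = -31.45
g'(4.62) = -16.48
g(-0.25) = 1.38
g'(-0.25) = 3.00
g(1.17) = 1.60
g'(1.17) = -2.68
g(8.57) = -127.75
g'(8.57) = -32.28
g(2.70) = -7.18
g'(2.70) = -8.80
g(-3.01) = -22.14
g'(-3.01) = 14.04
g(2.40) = -4.72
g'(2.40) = -7.60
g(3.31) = -13.29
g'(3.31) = -11.24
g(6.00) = -58.00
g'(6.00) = -22.00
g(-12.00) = -310.00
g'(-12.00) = 50.00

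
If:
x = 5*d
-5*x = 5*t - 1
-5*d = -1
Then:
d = 1/5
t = -4/5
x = 1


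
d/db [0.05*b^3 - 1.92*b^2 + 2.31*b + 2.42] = 0.15*b^2 - 3.84*b + 2.31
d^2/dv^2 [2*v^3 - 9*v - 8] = 12*v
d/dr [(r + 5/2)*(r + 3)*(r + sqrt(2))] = 3*r^2 + 2*sqrt(2)*r + 11*r + 15/2 + 11*sqrt(2)/2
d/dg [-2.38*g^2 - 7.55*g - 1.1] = -4.76*g - 7.55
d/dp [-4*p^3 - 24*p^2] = 12*p*(-p - 4)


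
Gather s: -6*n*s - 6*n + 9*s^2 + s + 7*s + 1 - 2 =-6*n + 9*s^2 + s*(8 - 6*n) - 1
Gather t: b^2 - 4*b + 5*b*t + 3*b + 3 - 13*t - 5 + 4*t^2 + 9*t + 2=b^2 - b + 4*t^2 + t*(5*b - 4)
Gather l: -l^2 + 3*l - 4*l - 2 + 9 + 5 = -l^2 - l + 12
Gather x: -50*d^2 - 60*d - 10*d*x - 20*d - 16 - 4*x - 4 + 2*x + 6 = -50*d^2 - 80*d + x*(-10*d - 2) - 14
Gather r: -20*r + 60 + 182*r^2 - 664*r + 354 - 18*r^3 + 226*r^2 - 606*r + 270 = -18*r^3 + 408*r^2 - 1290*r + 684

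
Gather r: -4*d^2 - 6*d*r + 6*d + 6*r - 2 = -4*d^2 + 6*d + r*(6 - 6*d) - 2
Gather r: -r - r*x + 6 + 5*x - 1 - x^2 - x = r*(-x - 1) - x^2 + 4*x + 5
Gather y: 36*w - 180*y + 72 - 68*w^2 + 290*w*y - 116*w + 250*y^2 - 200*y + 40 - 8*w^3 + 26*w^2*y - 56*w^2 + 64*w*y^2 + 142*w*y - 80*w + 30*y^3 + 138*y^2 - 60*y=-8*w^3 - 124*w^2 - 160*w + 30*y^3 + y^2*(64*w + 388) + y*(26*w^2 + 432*w - 440) + 112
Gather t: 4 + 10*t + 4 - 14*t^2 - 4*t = -14*t^2 + 6*t + 8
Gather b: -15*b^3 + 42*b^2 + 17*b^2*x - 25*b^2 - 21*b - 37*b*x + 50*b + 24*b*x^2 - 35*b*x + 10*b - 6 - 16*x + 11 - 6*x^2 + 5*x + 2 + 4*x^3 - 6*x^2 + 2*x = -15*b^3 + b^2*(17*x + 17) + b*(24*x^2 - 72*x + 39) + 4*x^3 - 12*x^2 - 9*x + 7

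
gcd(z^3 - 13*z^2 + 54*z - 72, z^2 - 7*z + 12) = z^2 - 7*z + 12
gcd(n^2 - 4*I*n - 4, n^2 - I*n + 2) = n - 2*I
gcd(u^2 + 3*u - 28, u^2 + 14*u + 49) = u + 7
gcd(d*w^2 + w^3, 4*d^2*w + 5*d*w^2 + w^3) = d*w + w^2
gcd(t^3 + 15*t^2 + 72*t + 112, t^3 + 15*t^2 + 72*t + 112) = t^3 + 15*t^2 + 72*t + 112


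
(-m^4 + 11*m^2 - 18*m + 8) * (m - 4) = -m^5 + 4*m^4 + 11*m^3 - 62*m^2 + 80*m - 32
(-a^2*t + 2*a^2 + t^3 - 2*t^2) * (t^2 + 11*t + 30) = -a^2*t^3 - 9*a^2*t^2 - 8*a^2*t + 60*a^2 + t^5 + 9*t^4 + 8*t^3 - 60*t^2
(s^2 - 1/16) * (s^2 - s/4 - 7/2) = s^4 - s^3/4 - 57*s^2/16 + s/64 + 7/32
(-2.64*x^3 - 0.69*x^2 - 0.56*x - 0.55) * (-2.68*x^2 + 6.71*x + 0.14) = 7.0752*x^5 - 15.8652*x^4 - 3.4987*x^3 - 2.3802*x^2 - 3.7689*x - 0.077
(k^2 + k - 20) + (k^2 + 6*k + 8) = 2*k^2 + 7*k - 12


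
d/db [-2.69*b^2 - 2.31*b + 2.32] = -5.38*b - 2.31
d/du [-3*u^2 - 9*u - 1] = -6*u - 9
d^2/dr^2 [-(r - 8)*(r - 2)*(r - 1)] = 22 - 6*r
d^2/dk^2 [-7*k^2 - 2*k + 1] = -14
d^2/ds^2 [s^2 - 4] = 2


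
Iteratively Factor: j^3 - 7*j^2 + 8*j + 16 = (j + 1)*(j^2 - 8*j + 16) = (j - 4)*(j + 1)*(j - 4)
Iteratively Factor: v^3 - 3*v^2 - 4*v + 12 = (v - 2)*(v^2 - v - 6) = (v - 2)*(v + 2)*(v - 3)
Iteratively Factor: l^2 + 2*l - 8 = (l + 4)*(l - 2)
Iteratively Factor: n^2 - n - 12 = (n + 3)*(n - 4)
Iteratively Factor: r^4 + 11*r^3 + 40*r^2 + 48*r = (r + 3)*(r^3 + 8*r^2 + 16*r) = r*(r + 3)*(r^2 + 8*r + 16) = r*(r + 3)*(r + 4)*(r + 4)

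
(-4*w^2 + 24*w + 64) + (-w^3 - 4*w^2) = -w^3 - 8*w^2 + 24*w + 64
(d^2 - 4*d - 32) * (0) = 0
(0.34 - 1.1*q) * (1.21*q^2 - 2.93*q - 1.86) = -1.331*q^3 + 3.6344*q^2 + 1.0498*q - 0.6324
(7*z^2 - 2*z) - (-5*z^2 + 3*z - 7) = 12*z^2 - 5*z + 7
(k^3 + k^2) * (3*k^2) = 3*k^5 + 3*k^4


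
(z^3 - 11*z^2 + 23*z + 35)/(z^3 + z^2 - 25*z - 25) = (z - 7)/(z + 5)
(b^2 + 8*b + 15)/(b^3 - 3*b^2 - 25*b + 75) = (b + 3)/(b^2 - 8*b + 15)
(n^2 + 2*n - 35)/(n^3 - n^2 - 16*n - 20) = (n + 7)/(n^2 + 4*n + 4)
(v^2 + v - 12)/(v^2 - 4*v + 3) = (v + 4)/(v - 1)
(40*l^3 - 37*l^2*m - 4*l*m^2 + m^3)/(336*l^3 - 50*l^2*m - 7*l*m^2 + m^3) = (5*l^2 - 4*l*m - m^2)/(42*l^2 - l*m - m^2)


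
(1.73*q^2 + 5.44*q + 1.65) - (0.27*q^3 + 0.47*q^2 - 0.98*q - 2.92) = -0.27*q^3 + 1.26*q^2 + 6.42*q + 4.57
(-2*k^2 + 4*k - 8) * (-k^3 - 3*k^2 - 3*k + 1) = 2*k^5 + 2*k^4 + 2*k^3 + 10*k^2 + 28*k - 8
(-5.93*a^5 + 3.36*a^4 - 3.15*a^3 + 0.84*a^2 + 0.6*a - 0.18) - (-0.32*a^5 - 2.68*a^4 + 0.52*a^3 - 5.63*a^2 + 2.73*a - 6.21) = -5.61*a^5 + 6.04*a^4 - 3.67*a^3 + 6.47*a^2 - 2.13*a + 6.03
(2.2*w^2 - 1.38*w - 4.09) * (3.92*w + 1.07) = 8.624*w^3 - 3.0556*w^2 - 17.5094*w - 4.3763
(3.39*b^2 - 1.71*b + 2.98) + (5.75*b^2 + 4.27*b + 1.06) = 9.14*b^2 + 2.56*b + 4.04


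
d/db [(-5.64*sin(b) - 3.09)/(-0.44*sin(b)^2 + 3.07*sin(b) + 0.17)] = (-2.4816*sin(b)^2 - 2.7192*sin(b) + 8.5275)*cos(b)/(0.1936*sin(b)^4 - 2.7016*sin(b)^3 + 9.2753*sin(b)^2 + 1.0438*sin(b) + 0.0289)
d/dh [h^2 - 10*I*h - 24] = 2*h - 10*I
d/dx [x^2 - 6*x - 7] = 2*x - 6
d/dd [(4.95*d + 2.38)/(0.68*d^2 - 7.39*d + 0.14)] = (-3.366*d^2 - 3.2368*d + 18.2812)/(0.4624*d^4 - 10.0504*d^3 + 54.8025*d^2 - 2.0692*d + 0.0196)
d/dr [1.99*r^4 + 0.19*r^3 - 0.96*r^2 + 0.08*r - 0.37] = 7.96*r^3 + 0.57*r^2 - 1.92*r + 0.08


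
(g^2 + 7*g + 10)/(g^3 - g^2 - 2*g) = (g^2 + 7*g + 10)/(g*(g^2 - g - 2))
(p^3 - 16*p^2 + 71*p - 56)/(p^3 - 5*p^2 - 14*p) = (p^2 - 9*p + 8)/(p*(p + 2))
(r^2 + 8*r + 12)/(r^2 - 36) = (r + 2)/(r - 6)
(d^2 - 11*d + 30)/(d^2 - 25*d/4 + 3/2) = 4*(d - 5)/(4*d - 1)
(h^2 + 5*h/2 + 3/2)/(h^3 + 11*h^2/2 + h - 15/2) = (h + 1)/(h^2 + 4*h - 5)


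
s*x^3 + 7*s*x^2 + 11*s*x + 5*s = (x + 1)*(x + 5)*(s*x + s)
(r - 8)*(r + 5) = r^2 - 3*r - 40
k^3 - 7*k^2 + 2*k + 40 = (k - 5)*(k - 4)*(k + 2)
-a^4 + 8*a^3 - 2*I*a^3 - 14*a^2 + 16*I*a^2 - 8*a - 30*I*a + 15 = (a - 5)*(a - 3)*(-I*a + 1)^2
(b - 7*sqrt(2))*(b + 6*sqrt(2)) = b^2 - sqrt(2)*b - 84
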